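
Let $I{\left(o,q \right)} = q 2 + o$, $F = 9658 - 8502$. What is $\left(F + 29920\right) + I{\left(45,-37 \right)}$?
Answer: $31047$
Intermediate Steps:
$F = 1156$
$I{\left(o,q \right)} = o + 2 q$ ($I{\left(o,q \right)} = 2 q + o = o + 2 q$)
$\left(F + 29920\right) + I{\left(45,-37 \right)} = \left(1156 + 29920\right) + \left(45 + 2 \left(-37\right)\right) = 31076 + \left(45 - 74\right) = 31076 - 29 = 31047$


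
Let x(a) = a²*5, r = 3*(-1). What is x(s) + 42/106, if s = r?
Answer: 2406/53 ≈ 45.396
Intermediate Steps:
r = -3
s = -3
x(a) = 5*a²
x(s) + 42/106 = 5*(-3)² + 42/106 = 5*9 + 42*(1/106) = 45 + 21/53 = 2406/53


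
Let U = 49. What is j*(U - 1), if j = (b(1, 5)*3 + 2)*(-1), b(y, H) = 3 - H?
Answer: 192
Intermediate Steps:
j = 4 (j = ((3 - 1*5)*3 + 2)*(-1) = ((3 - 5)*3 + 2)*(-1) = (-2*3 + 2)*(-1) = (-6 + 2)*(-1) = -4*(-1) = 4)
j*(U - 1) = 4*(49 - 1) = 4*48 = 192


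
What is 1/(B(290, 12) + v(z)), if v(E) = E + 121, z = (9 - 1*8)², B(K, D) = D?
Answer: 1/134 ≈ 0.0074627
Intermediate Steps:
z = 1 (z = (9 - 8)² = 1² = 1)
v(E) = 121 + E
1/(B(290, 12) + v(z)) = 1/(12 + (121 + 1)) = 1/(12 + 122) = 1/134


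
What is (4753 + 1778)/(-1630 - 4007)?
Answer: -2177/1879 ≈ -1.1586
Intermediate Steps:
(4753 + 1778)/(-1630 - 4007) = 6531/(-5637) = 6531*(-1/5637) = -2177/1879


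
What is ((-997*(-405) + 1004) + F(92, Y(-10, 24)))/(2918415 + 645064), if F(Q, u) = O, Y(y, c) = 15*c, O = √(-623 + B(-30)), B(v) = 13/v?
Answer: 404789/3563479 + I*√561090/106904370 ≈ 0.11359 + 7.0068e-6*I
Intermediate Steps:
O = I*√561090/30 (O = √(-623 + 13/(-30)) = √(-623 + 13*(-1/30)) = √(-623 - 13/30) = √(-18703/30) = I*√561090/30 ≈ 24.969*I)
F(Q, u) = I*√561090/30
((-997*(-405) + 1004) + F(92, Y(-10, 24)))/(2918415 + 645064) = ((-997*(-405) + 1004) + I*√561090/30)/(2918415 + 645064) = ((403785 + 1004) + I*√561090/30)/3563479 = (404789 + I*√561090/30)*(1/3563479) = 404789/3563479 + I*√561090/106904370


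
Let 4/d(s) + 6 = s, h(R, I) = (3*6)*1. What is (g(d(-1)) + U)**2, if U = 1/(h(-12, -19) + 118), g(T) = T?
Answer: 288369/906304 ≈ 0.31818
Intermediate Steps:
h(R, I) = 18 (h(R, I) = 18*1 = 18)
d(s) = 4/(-6 + s)
U = 1/136 (U = 1/(18 + 118) = 1/136 ≈ 0.0073529)
(g(d(-1)) + U)**2 = (4/(-6 - 1) + 1/136)**2 = (4/(-7) + 1/136)**2 = (4*(-1/7) + 1/136)**2 = (-4/7 + 1/136)**2 = (-537/952)**2 = 288369/906304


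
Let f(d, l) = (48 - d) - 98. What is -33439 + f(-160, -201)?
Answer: -33329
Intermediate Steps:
f(d, l) = -50 - d
-33439 + f(-160, -201) = -33439 + (-50 - 1*(-160)) = -33439 + (-50 + 160) = -33439 + 110 = -33329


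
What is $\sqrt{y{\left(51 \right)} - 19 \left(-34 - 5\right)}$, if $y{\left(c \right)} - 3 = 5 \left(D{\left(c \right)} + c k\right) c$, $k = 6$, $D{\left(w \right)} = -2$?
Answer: $6 \sqrt{2174} \approx 279.76$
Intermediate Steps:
$y{\left(c \right)} = 3 + c \left(-10 + 30 c\right)$ ($y{\left(c \right)} = 3 + 5 \left(-2 + c 6\right) c = 3 + 5 \left(-2 + 6 c\right) c = 3 + \left(-10 + 30 c\right) c = 3 + c \left(-10 + 30 c\right)$)
$\sqrt{y{\left(51 \right)} - 19 \left(-34 - 5\right)} = \sqrt{\left(3 - 510 + 30 \cdot 51^{2}\right) - 19 \left(-34 - 5\right)} = \sqrt{\left(3 - 510 + 30 \cdot 2601\right) - -741} = \sqrt{\left(3 - 510 + 78030\right) + 741} = \sqrt{77523 + 741} = \sqrt{78264} = 6 \sqrt{2174}$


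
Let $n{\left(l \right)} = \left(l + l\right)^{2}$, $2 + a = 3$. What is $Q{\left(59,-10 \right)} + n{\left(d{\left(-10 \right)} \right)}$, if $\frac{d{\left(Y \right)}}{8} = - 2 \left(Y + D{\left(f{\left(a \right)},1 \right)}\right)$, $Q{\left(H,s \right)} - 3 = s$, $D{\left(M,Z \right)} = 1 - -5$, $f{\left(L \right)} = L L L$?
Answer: $16377$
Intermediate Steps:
$a = 1$ ($a = -2 + 3 = 1$)
$f{\left(L \right)} = L^{3}$ ($f{\left(L \right)} = L^{2} L = L^{3}$)
$D{\left(M,Z \right)} = 6$ ($D{\left(M,Z \right)} = 1 + 5 = 6$)
$Q{\left(H,s \right)} = 3 + s$
$d{\left(Y \right)} = -96 - 16 Y$ ($d{\left(Y \right)} = 8 \left(- 2 \left(Y + 6\right)\right) = 8 \left(- 2 \left(6 + Y\right)\right) = 8 \left(-12 - 2 Y\right) = -96 - 16 Y$)
$n{\left(l \right)} = 4 l^{2}$ ($n{\left(l \right)} = \left(2 l\right)^{2} = 4 l^{2}$)
$Q{\left(59,-10 \right)} + n{\left(d{\left(-10 \right)} \right)} = \left(3 - 10\right) + 4 \left(-96 - -160\right)^{2} = -7 + 4 \left(-96 + 160\right)^{2} = -7 + 4 \cdot 64^{2} = -7 + 4 \cdot 4096 = -7 + 16384 = 16377$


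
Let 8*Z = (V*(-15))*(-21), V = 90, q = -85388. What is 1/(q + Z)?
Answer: -4/327377 ≈ -1.2218e-5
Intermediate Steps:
Z = 14175/4 (Z = ((90*(-15))*(-21))/8 = (-1350*(-21))/8 = (⅛)*28350 = 14175/4 ≈ 3543.8)
1/(q + Z) = 1/(-85388 + 14175/4) = 1/(-327377/4) = -4/327377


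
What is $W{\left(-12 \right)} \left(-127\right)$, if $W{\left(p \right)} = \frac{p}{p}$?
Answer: $-127$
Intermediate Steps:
$W{\left(p \right)} = 1$
$W{\left(-12 \right)} \left(-127\right) = 1 \left(-127\right) = -127$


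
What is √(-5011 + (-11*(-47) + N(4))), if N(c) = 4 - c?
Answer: I*√4494 ≈ 67.037*I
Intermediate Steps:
√(-5011 + (-11*(-47) + N(4))) = √(-5011 + (-11*(-47) + (4 - 1*4))) = √(-5011 + (517 + (4 - 4))) = √(-5011 + (517 + 0)) = √(-5011 + 517) = √(-4494) = I*√4494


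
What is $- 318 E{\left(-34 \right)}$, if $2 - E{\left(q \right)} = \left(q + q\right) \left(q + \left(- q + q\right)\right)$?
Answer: $734580$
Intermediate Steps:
$E{\left(q \right)} = 2 - 2 q^{2}$ ($E{\left(q \right)} = 2 - \left(q + q\right) \left(q + \left(- q + q\right)\right) = 2 - 2 q \left(q + 0\right) = 2 - 2 q q = 2 - 2 q^{2}$)
$- 318 E{\left(-34 \right)} = - 318 \left(2 - 2 \left(-34\right)^{2}\right) = - 318 \left(2 - 2312\right) = \left(-318\right) \left(-2310\right) = 734580$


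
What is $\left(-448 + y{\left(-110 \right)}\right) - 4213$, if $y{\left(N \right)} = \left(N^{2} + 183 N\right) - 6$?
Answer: $-12697$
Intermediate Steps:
$y{\left(N \right)} = -6 + N^{2} + 183 N$
$\left(-448 + y{\left(-110 \right)}\right) - 4213 = \left(-448 + \left(-6 + \left(-110\right)^{2} + 183 \left(-110\right)\right)\right) - 4213 = \left(-448 - 8036\right) - 4213 = -8484 - 4213 = -12697$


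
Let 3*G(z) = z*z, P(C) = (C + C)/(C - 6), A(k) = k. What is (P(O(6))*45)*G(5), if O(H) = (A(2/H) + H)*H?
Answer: 7125/8 ≈ 890.63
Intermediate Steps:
O(H) = H*(H + 2/H) (O(H) = (2/H + H)*H = (H + 2/H)*H = H*(H + 2/H))
P(C) = 2*C/(-6 + C) (P(C) = (2*C)/(-6 + C) = 2*C/(-6 + C))
G(z) = z**2/3 (G(z) = (z*z)/3 = z**2/3)
(P(O(6))*45)*G(5) = ((2*(2 + 6**2)/(-6 + (2 + 6**2)))*45)*((1/3)*5**2) = ((2*(2 + 36)/(-6 + (2 + 36)))*45)*((1/3)*25) = ((2*38/(-6 + 38))*45)*(25/3) = ((2*38/32)*45)*(25/3) = ((2*38*(1/32))*45)*(25/3) = ((19/8)*45)*(25/3) = (855/8)*(25/3) = 7125/8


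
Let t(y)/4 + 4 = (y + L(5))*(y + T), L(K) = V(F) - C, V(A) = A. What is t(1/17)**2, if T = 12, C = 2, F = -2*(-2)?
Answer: 579653776/83521 ≈ 6940.2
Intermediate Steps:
F = 4
L(K) = 2 (L(K) = 4 - 1*2 = 4 - 2 = 2)
t(y) = -16 + 4*(2 + y)*(12 + y) (t(y) = -16 + 4*((y + 2)*(y + 12)) = -16 + 4*((2 + y)*(12 + y)) = -16 + 4*(2 + y)*(12 + y))
t(1/17)**2 = (80 + 4*(1/17)**2 + 56/17)**2 = (80 + 4*(1/17)**2 + 56*(1/17))**2 = (80 + 4*(1/289) + 56/17)**2 = (80 + 4/289 + 56/17)**2 = (24076/289)**2 = 579653776/83521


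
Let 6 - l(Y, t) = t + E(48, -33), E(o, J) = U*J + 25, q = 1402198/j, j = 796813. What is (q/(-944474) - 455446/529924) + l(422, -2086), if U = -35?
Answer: 90841728101224986663/99701115066399122 ≈ 911.14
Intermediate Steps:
q = 1402198/796813 ≈ 1.7598
E(o, J) = 25 - 35*J (E(o, J) = -35*J + 25 = 25 - 35*J)
l(Y, t) = -1174 - t (l(Y, t) = 6 - (t + (25 - 35*(-33))) = 6 - (t + (25 + 1155)) = 6 - (t + 1180) = 6 - (1180 + t) = 6 + (-1180 - t) = -1174 - t)
(q/(-944474) - 455446/529924) + l(422, -2086) = ((1402198/796813)/(-944474) - 455446/529924) + (-1174 - 1*(-2086)) = ((1402198/796813)*(-1/944474) - 455446*1/529924) + (-1174 + 2086) = (-701099/376284580681 - 227723/264962) + 912 = -85688839331012601/99701115066399122 + 912 = 90841728101224986663/99701115066399122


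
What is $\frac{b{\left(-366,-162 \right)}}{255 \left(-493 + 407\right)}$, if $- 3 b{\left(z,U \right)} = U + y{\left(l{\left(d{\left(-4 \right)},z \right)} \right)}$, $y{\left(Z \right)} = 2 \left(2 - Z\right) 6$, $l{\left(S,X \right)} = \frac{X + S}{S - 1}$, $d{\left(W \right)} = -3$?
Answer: $- \frac{83}{4386} \approx -0.018924$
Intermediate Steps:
$l{\left(S,X \right)} = \frac{S + X}{-1 + S}$
$y{\left(Z \right)} = 24 - 12 Z$ ($y{\left(Z \right)} = \left(4 - 2 Z\right) 6 = 24 - 12 Z$)
$b{\left(z,U \right)} = -5 - z - \frac{U}{3}$ ($b{\left(z,U \right)} = - \frac{U - \left(-24 + 12 \frac{-3 + z}{-1 - 3}\right)}{3} = - \frac{U - \left(-24 + 12 \frac{-3 + z}{-4}\right)}{3} = - \frac{U - \left(-24 + 12 \left(- \frac{-3 + z}{4}\right)\right)}{3} = - \frac{U - \left(-24 + 12 \left(\frac{3}{4} - \frac{z}{4}\right)\right)}{3} = - \frac{U + \left(24 + \left(-9 + 3 z\right)\right)}{3} = - \frac{U + \left(15 + 3 z\right)}{3} = - \frac{15 + U + 3 z}{3} = -5 - z - \frac{U}{3}$)
$\frac{b{\left(-366,-162 \right)}}{255 \left(-493 + 407\right)} = \frac{-5 - -366 - -54}{255 \left(-493 + 407\right)} = \frac{-5 + 366 + 54}{255 \left(-86\right)} = \frac{415}{-21930} = 415 \left(- \frac{1}{21930}\right) = - \frac{83}{4386}$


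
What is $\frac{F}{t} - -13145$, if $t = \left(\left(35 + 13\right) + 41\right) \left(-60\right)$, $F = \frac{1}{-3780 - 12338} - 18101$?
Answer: $\frac{1131683479319}{86070120} \approx 13148.0$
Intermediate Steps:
$F = - \frac{291751919}{16118}$ ($F = \frac{1}{-16118} - 18101 = - \frac{1}{16118} - 18101 = - \frac{291751919}{16118} \approx -18101.0$)
$t = -5340$ ($t = \left(48 + 41\right) \left(-60\right) = 89 \left(-60\right) = -5340$)
$\frac{F}{t} - -13145 = - \frac{291751919}{16118 \left(-5340\right)} - -13145 = \left(- \frac{291751919}{16118}\right) \left(- \frac{1}{5340}\right) + 13145 = \frac{291751919}{86070120} + 13145 = \frac{1131683479319}{86070120}$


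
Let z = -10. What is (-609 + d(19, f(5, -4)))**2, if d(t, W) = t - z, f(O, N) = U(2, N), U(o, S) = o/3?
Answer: 336400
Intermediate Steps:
U(o, S) = o/3 (U(o, S) = o*(1/3) = o/3)
f(O, N) = 2/3 (f(O, N) = (1/3)*2 = 2/3)
d(t, W) = 10 + t (d(t, W) = t - 1*(-10) = t + 10 = 10 + t)
(-609 + d(19, f(5, -4)))**2 = (-609 + (10 + 19))**2 = (-609 + 29)**2 = (-580)**2 = 336400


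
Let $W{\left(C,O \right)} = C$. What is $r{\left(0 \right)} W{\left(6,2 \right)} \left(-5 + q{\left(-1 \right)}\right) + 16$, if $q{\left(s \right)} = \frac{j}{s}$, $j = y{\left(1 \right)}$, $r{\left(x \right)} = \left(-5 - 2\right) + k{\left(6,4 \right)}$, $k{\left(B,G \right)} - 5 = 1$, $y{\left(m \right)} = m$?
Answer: $52$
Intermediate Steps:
$k{\left(B,G \right)} = 6$ ($k{\left(B,G \right)} = 5 + 1 = 6$)
$r{\left(x \right)} = -1$ ($r{\left(x \right)} = \left(-5 - 2\right) + 6 = -7 + 6 = -1$)
$j = 1$
$q{\left(s \right)} = \frac{1}{s}$ ($q{\left(s \right)} = 1 \frac{1}{s} = \frac{1}{s}$)
$r{\left(0 \right)} W{\left(6,2 \right)} \left(-5 + q{\left(-1 \right)}\right) + 16 = - 6 \left(-5 + \frac{1}{-1}\right) + 16 = - 6 \left(-5 - 1\right) + 16 = - 6 \left(-6\right) + 16 = \left(-1\right) \left(-36\right) + 16 = 36 + 16 = 52$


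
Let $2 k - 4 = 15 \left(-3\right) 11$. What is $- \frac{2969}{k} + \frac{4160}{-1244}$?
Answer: $\frac{1336078}{152701} \approx 8.7496$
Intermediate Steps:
$k = - \frac{491}{2}$ ($k = 2 + \frac{15 \left(-3\right) 11}{2} = 2 + \frac{\left(-45\right) 11}{2} = 2 + \frac{1}{2} \left(-495\right) = 2 - \frac{495}{2} = - \frac{491}{2} \approx -245.5$)
$- \frac{2969}{k} + \frac{4160}{-1244} = - \frac{2969}{- \frac{491}{2}} + \frac{4160}{-1244} = \left(-2969\right) \left(- \frac{2}{491}\right) + 4160 \left(- \frac{1}{1244}\right) = \frac{5938}{491} - \frac{1040}{311} = \frac{1336078}{152701}$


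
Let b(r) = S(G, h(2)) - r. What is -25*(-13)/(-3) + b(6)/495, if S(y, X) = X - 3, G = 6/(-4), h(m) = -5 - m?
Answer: -53641/495 ≈ -108.37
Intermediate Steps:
G = -3/2 (G = 6*(-¼) = -3/2 ≈ -1.5000)
S(y, X) = -3 + X
b(r) = -10 - r (b(r) = (-3 + (-5 - 1*2)) - r = (-3 + (-5 - 2)) - r = (-3 - 7) - r = -10 - r)
-25*(-13)/(-3) + b(6)/495 = -25*(-13)/(-3) + (-10 - 1*6)/495 = 325*(-⅓) + (-10 - 6)*(1/495) = -325/3 - 16*1/495 = -325/3 - 16/495 = -53641/495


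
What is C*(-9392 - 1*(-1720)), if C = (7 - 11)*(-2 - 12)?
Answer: -429632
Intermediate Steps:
C = 56 (C = -4*(-14) = 56)
C*(-9392 - 1*(-1720)) = 56*(-9392 - 1*(-1720)) = 56*(-9392 + 1720) = 56*(-7672) = -429632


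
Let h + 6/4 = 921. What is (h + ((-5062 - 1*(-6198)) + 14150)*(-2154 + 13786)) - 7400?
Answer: 355600543/2 ≈ 1.7780e+8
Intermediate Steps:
h = 1839/2 (h = -3/2 + 921 = 1839/2 ≈ 919.50)
(h + ((-5062 - 1*(-6198)) + 14150)*(-2154 + 13786)) - 7400 = (1839/2 + ((-5062 - 1*(-6198)) + 14150)*(-2154 + 13786)) - 7400 = (1839/2 + ((-5062 + 6198) + 14150)*11632) - 7400 = (1839/2 + (1136 + 14150)*11632) - 7400 = (1839/2 + 15286*11632) - 7400 = (1839/2 + 177806752) - 7400 = 355615343/2 - 7400 = 355600543/2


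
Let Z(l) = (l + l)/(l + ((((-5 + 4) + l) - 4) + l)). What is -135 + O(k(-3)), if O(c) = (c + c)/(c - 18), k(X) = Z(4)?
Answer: -7973/59 ≈ -135.14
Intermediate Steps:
Z(l) = 2*l/(-5 + 3*l) (Z(l) = (2*l)/(l + (((-1 + l) - 4) + l)) = (2*l)/(l + ((-5 + l) + l)) = (2*l)/(l + (-5 + 2*l)) = (2*l)/(-5 + 3*l) = 2*l/(-5 + 3*l))
k(X) = 8/7 (k(X) = 2*4/(-5 + 3*4) = 2*4/(-5 + 12) = 2*4/7 = 2*4*(⅐) = 8/7)
O(c) = 2*c/(-18 + c) (O(c) = (2*c)/(-18 + c) = 2*c/(-18 + c))
-135 + O(k(-3)) = -135 + 2*(8/7)/(-18 + 8/7) = -135 + 2*(8/7)/(-118/7) = -135 + 2*(8/7)*(-7/118) = -135 - 8/59 = -7973/59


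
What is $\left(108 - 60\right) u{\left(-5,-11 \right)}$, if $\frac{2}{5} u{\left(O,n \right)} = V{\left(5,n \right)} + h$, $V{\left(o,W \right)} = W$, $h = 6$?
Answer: $-600$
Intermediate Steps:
$u{\left(O,n \right)} = 15 + \frac{5 n}{2}$ ($u{\left(O,n \right)} = \frac{5 \left(n + 6\right)}{2} = \frac{5 \left(6 + n\right)}{2} = 15 + \frac{5 n}{2}$)
$\left(108 - 60\right) u{\left(-5,-11 \right)} = \left(108 - 60\right) \left(15 + \frac{5}{2} \left(-11\right)\right) = 48 \left(15 - \frac{55}{2}\right) = 48 \left(- \frac{25}{2}\right) = -600$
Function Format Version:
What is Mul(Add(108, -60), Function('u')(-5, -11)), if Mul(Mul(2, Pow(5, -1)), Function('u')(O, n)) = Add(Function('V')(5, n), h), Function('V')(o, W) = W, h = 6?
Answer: -600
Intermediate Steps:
Function('u')(O, n) = Add(15, Mul(Rational(5, 2), n)) (Function('u')(O, n) = Mul(Rational(5, 2), Add(n, 6)) = Mul(Rational(5, 2), Add(6, n)) = Add(15, Mul(Rational(5, 2), n)))
Mul(Add(108, -60), Function('u')(-5, -11)) = Mul(Add(108, -60), Add(15, Mul(Rational(5, 2), -11))) = Mul(48, Add(15, Rational(-55, 2))) = Mul(48, Rational(-25, 2)) = -600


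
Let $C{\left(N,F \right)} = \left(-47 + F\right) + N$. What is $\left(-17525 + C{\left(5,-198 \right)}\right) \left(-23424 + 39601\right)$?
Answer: $-287384405$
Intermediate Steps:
$C{\left(N,F \right)} = -47 + F + N$
$\left(-17525 + C{\left(5,-198 \right)}\right) \left(-23424 + 39601\right) = \left(-17525 - 240\right) \left(-23424 + 39601\right) = \left(-17525 - 240\right) 16177 = \left(-17765\right) 16177 = -287384405$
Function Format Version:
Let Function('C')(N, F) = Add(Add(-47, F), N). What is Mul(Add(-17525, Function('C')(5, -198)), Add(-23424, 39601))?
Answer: -287384405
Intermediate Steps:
Function('C')(N, F) = Add(-47, F, N)
Mul(Add(-17525, Function('C')(5, -198)), Add(-23424, 39601)) = Mul(Add(-17525, Add(-47, -198, 5)), Add(-23424, 39601)) = Mul(Add(-17525, -240), 16177) = Mul(-17765, 16177) = -287384405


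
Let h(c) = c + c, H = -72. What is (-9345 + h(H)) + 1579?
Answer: -7910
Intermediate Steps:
h(c) = 2*c
(-9345 + h(H)) + 1579 = (-9345 + 2*(-72)) + 1579 = (-9345 - 144) + 1579 = -9489 + 1579 = -7910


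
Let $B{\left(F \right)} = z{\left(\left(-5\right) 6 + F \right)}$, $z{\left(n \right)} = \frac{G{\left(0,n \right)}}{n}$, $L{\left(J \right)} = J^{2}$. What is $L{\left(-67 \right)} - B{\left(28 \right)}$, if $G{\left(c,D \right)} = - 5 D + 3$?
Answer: $\frac{8991}{2} \approx 4495.5$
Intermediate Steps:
$G{\left(c,D \right)} = 3 - 5 D$
$z{\left(n \right)} = \frac{3 - 5 n}{n}$
$B{\left(F \right)} = -5 + \frac{3}{-30 + F}$ ($B{\left(F \right)} = -5 + \frac{3}{\left(-5\right) 6 + F} = -5 + \frac{3}{-30 + F}$)
$L{\left(-67 \right)} - B{\left(28 \right)} = \left(-67\right)^{2} - \frac{153 - 140}{-30 + 28} = 4489 - \frac{153 - 140}{-2} = 4489 - \left(- \frac{1}{2}\right) 13 = 4489 - - \frac{13}{2} = 4489 + \frac{13}{2} = \frac{8991}{2}$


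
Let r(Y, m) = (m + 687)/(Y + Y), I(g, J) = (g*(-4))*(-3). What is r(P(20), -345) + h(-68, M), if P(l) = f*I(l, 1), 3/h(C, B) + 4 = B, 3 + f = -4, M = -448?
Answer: -6861/63280 ≈ -0.10842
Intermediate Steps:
f = -7 (f = -3 - 4 = -7)
h(C, B) = 3/(-4 + B)
I(g, J) = 12*g (I(g, J) = -4*g*(-3) = 12*g)
P(l) = -84*l
r(Y, m) = (687 + m)/(2*Y) (r(Y, m) = (687 + m)/((2*Y)) = (687 + m)*(1/(2*Y)) = (687 + m)/(2*Y))
r(P(20), -345) + h(-68, M) = (687 - 345)/(2*((-84*20))) + 3/(-4 - 448) = (½)*342/(-1680) + 3/(-452) = (½)*(-1/1680)*342 + 3*(-1/452) = -57/560 - 3/452 = -6861/63280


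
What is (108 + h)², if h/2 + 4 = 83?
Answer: 70756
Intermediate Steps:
h = 158 (h = -8 + 2*83 = -8 + 166 = 158)
(108 + h)² = (108 + 158)² = 266² = 70756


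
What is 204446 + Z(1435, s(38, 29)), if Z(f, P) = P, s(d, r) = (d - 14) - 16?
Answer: 204454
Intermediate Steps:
s(d, r) = -30 + d (s(d, r) = (-14 + d) - 16 = -30 + d)
204446 + Z(1435, s(38, 29)) = 204446 + (-30 + 38) = 204446 + 8 = 204454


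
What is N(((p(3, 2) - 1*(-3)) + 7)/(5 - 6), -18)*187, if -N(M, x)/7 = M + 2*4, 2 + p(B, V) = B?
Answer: 3927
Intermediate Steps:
p(B, V) = -2 + B
N(M, x) = -56 - 7*M (N(M, x) = -7*(M + 2*4) = -7*(M + 8) = -7*(8 + M) = -56 - 7*M)
N(((p(3, 2) - 1*(-3)) + 7)/(5 - 6), -18)*187 = (-56 - 7*(((-2 + 3) - 1*(-3)) + 7)/(5 - 6))*187 = (-56 - 7*((1 + 3) + 7)/(-1))*187 = (-56 - 7*(4 + 7)*(-1))*187 = (-56 - 77*(-1))*187 = (-56 - 7*(-11))*187 = (-56 + 77)*187 = 21*187 = 3927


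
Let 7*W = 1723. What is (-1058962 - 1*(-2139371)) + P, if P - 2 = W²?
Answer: 55908868/49 ≈ 1.1410e+6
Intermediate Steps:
W = 1723/7 (W = (⅐)*1723 = 1723/7 ≈ 246.14)
P = 2968827/49 (P = 2 + (1723/7)² = 2 + 2968729/49 = 2968827/49 ≈ 60588.)
(-1058962 - 1*(-2139371)) + P = (-1058962 - 1*(-2139371)) + 2968827/49 = (-1058962 + 2139371) + 2968827/49 = 1080409 + 2968827/49 = 55908868/49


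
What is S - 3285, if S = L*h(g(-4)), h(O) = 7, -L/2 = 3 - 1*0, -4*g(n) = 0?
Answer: -3327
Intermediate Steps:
g(n) = 0 (g(n) = -1/4*0 = 0)
L = -6 (L = -2*(3 - 1*0) = -2*(3 + 0) = -2*3 = -6)
S = -42 (S = -6*7 = -42)
S - 3285 = -42 - 3285 = -3327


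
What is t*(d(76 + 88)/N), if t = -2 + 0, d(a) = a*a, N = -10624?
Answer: 1681/332 ≈ 5.0633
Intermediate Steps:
d(a) = a**2
t = -2
t*(d(76 + 88)/N) = -2*(76 + 88)**2/(-10624) = -2*164**2*(-1)/10624 = -53792*(-1)/10624 = -2*(-1681/664) = 1681/332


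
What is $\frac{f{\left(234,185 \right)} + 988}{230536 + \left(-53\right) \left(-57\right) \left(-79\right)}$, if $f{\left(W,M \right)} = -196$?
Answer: $- \frac{792}{8123} \approx -0.097501$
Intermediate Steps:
$\frac{f{\left(234,185 \right)} + 988}{230536 + \left(-53\right) \left(-57\right) \left(-79\right)} = \frac{-196 + 988}{230536 + \left(-53\right) \left(-57\right) \left(-79\right)} = \frac{792}{230536 + 3021 \left(-79\right)} = \frac{792}{230536 - 238659} = \frac{792}{-8123} = 792 \left(- \frac{1}{8123}\right) = - \frac{792}{8123}$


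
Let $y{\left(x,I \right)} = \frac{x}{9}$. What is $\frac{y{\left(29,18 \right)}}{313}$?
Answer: $\frac{29}{2817} \approx 0.010295$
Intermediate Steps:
$y{\left(x,I \right)} = \frac{x}{9}$ ($y{\left(x,I \right)} = x \frac{1}{9} = \frac{x}{9}$)
$\frac{y{\left(29,18 \right)}}{313} = \frac{\frac{1}{9} \cdot 29}{313} = \frac{29}{9} \cdot \frac{1}{313} = \frac{29}{2817}$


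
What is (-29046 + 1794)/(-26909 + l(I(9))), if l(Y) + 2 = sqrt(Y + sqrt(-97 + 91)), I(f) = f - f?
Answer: 27252/(26911 - 6**(1/4)*sqrt(I)) ≈ 1.0127 + 4.1648e-5*I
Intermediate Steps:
I(f) = 0
l(Y) = -2 + sqrt(Y + I*sqrt(6)) (l(Y) = -2 + sqrt(Y + sqrt(-97 + 91)) = -2 + sqrt(Y + sqrt(-6)) = -2 + sqrt(Y + I*sqrt(6)))
(-29046 + 1794)/(-26909 + l(I(9))) = (-29046 + 1794)/(-26909 + (-2 + sqrt(0 + I*sqrt(6)))) = -27252/(-26909 + (-2 + sqrt(I*sqrt(6)))) = -27252/(-26909 + (-2 + 6**(1/4)*sqrt(I))) = -27252/(-26911 + 6**(1/4)*sqrt(I))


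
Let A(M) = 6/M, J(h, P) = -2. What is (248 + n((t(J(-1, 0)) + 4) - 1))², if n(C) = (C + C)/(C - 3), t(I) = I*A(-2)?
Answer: 63001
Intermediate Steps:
t(I) = -3*I (t(I) = I*(6/(-2)) = I*(6*(-½)) = I*(-3) = -3*I)
n(C) = 2*C/(-3 + C) (n(C) = (2*C)/(-3 + C) = 2*C/(-3 + C))
(248 + n((t(J(-1, 0)) + 4) - 1))² = (248 + 2*((-3*(-2) + 4) - 1)/(-3 + ((-3*(-2) + 4) - 1)))² = (248 + 2*((6 + 4) - 1)/(-3 + ((6 + 4) - 1)))² = (248 + 2*(10 - 1)/(-3 + (10 - 1)))² = (248 + 2*9/(-3 + 9))² = (248 + 2*9/6)² = (248 + 2*9*(⅙))² = (248 + 3)² = 251² = 63001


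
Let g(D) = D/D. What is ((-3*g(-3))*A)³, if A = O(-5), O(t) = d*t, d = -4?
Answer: -216000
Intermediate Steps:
g(D) = 1
O(t) = -4*t
A = 20 (A = -4*(-5) = 20)
((-3*g(-3))*A)³ = (-3*1*20)³ = (-3*20)³ = (-60)³ = -216000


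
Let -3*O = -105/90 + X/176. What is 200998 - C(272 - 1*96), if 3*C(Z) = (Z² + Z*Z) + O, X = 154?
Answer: 38955017/216 ≈ 1.8035e+5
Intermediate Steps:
O = 7/72 (O = -(-105/90 + 154/176)/3 = -(-105*1/90 + 154*(1/176))/3 = -(-7/6 + 7/8)/3 = -⅓*(-7/24) = 7/72 ≈ 0.097222)
C(Z) = 7/216 + 2*Z²/3 (C(Z) = ((Z² + Z*Z) + 7/72)/3 = ((Z² + Z²) + 7/72)/3 = (2*Z² + 7/72)/3 = (7/72 + 2*Z²)/3 = 7/216 + 2*Z²/3)
200998 - C(272 - 1*96) = 200998 - (7/216 + 2*(272 - 1*96)²/3) = 200998 - (7/216 + 2*(272 - 96)²/3) = 200998 - (7/216 + (⅔)*176²) = 200998 - (7/216 + (⅔)*30976) = 200998 - (7/216 + 61952/3) = 200998 - 1*4460551/216 = 200998 - 4460551/216 = 38955017/216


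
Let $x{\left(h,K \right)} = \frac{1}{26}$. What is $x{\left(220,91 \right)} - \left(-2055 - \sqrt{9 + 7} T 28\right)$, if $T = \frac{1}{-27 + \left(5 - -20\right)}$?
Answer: $\frac{51975}{26} \approx 1999.0$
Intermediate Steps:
$T = - \frac{1}{2}$ ($T = \frac{1}{-27 + \left(5 + 20\right)} = \frac{1}{-27 + 25} = \frac{1}{-2} = - \frac{1}{2} \approx -0.5$)
$x{\left(h,K \right)} = \frac{1}{26}$
$x{\left(220,91 \right)} - \left(-2055 - \sqrt{9 + 7} T 28\right) = \frac{1}{26} - \left(-2055 - \sqrt{9 + 7} \left(- \frac{1}{2}\right) 28\right) = \frac{1}{26} - \left(-2055 - \sqrt{16} \left(- \frac{1}{2}\right) 28\right) = \frac{1}{26} - \left(-2055 - 4 \left(- \frac{1}{2}\right) 28\right) = \frac{1}{26} - \left(-2055 - \left(-2\right) 28\right) = \frac{1}{26} - \left(-2055 - -56\right) = \frac{1}{26} - \left(-2055 + 56\right) = \frac{1}{26} - -1999 = \frac{1}{26} + 1999 = \frac{51975}{26}$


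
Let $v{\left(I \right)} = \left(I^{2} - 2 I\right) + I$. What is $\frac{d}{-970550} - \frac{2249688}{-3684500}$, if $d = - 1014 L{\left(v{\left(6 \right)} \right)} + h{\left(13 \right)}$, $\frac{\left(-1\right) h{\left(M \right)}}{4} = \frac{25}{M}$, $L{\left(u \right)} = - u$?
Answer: $\frac{19234247878}{33205635125} \approx 0.57925$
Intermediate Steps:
$v{\left(I \right)} = I^{2} - I$
$h{\left(M \right)} = - \frac{100}{M}$ ($h{\left(M \right)} = - 4 \frac{25}{M} = - \frac{100}{M}$)
$d = \frac{395360}{13}$ ($d = - 1014 \left(- 6 \left(-1 + 6\right)\right) - \frac{100}{13} = - 1014 \left(- 6 \cdot 5\right) - \frac{100}{13} = - 1014 \left(\left(-1\right) 30\right) - \frac{100}{13} = \left(-1014\right) \left(-30\right) - \frac{100}{13} = 30420 - \frac{100}{13} = \frac{395360}{13} \approx 30412.0$)
$\frac{d}{-970550} - \frac{2249688}{-3684500} = \frac{395360}{13 \left(-970550\right)} - \frac{2249688}{-3684500} = \frac{395360}{13} \left(- \frac{1}{970550}\right) - - \frac{562422}{921125} = - \frac{5648}{180245} + \frac{562422}{921125} = \frac{19234247878}{33205635125}$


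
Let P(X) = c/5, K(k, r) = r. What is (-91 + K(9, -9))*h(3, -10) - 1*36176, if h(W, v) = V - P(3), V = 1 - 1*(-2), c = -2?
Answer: -36516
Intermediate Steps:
V = 3 (V = 1 + 2 = 3)
P(X) = -⅖ (P(X) = -2/5 = -2*⅕ = -⅖)
h(W, v) = 17/5 (h(W, v) = 3 - 1*(-⅖) = 3 + ⅖ = 17/5)
(-91 + K(9, -9))*h(3, -10) - 1*36176 = (-91 - 9)*(17/5) - 1*36176 = -100*17/5 - 36176 = -340 - 36176 = -36516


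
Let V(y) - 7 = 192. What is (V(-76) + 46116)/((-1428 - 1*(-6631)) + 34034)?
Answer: 46315/39237 ≈ 1.1804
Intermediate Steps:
V(y) = 199 (V(y) = 7 + 192 = 199)
(V(-76) + 46116)/((-1428 - 1*(-6631)) + 34034) = (199 + 46116)/((-1428 - 1*(-6631)) + 34034) = 46315/((-1428 + 6631) + 34034) = 46315/(5203 + 34034) = 46315/39237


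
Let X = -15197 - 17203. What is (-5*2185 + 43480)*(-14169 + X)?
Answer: -1516053795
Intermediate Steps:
X = -32400
(-5*2185 + 43480)*(-14169 + X) = (-5*2185 + 43480)*(-14169 - 32400) = (-10925 + 43480)*(-46569) = 32555*(-46569) = -1516053795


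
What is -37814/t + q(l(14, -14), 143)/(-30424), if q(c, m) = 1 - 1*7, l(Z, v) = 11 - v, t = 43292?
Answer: -143774173/164639476 ≈ -0.87327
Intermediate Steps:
q(c, m) = -6 (q(c, m) = 1 - 7 = -6)
-37814/t + q(l(14, -14), 143)/(-30424) = -37814/43292 - 6/(-30424) = -37814*1/43292 - 6*(-1/30424) = -18907/21646 + 3/15212 = -143774173/164639476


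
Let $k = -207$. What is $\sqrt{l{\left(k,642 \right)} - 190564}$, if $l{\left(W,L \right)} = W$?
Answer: $i \sqrt{190771} \approx 436.77 i$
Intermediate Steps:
$\sqrt{l{\left(k,642 \right)} - 190564} = \sqrt{-207 - 190564} = \sqrt{-190771} = i \sqrt{190771}$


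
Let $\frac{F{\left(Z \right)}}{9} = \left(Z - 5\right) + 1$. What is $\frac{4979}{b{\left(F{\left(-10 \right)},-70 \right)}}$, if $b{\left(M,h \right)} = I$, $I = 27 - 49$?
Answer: $- \frac{4979}{22} \approx -226.32$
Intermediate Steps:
$F{\left(Z \right)} = -36 + 9 Z$ ($F{\left(Z \right)} = 9 \left(\left(Z - 5\right) + 1\right) = 9 \left(\left(-5 + Z\right) + 1\right) = 9 \left(-4 + Z\right) = -36 + 9 Z$)
$I = -22$
$b{\left(M,h \right)} = -22$
$\frac{4979}{b{\left(F{\left(-10 \right)},-70 \right)}} = \frac{4979}{-22} = 4979 \left(- \frac{1}{22}\right) = - \frac{4979}{22}$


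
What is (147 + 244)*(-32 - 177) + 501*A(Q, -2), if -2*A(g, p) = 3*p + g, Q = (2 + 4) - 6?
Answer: -80216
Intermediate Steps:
Q = 0 (Q = 6 - 6 = 0)
A(g, p) = -3*p/2 - g/2 (A(g, p) = -(3*p + g)/2 = -(g + 3*p)/2 = -3*p/2 - g/2)
(147 + 244)*(-32 - 177) + 501*A(Q, -2) = (147 + 244)*(-32 - 177) + 501*(-3/2*(-2) - 1/2*0) = 391*(-209) + 501*(3 + 0) = -81719 + 501*3 = -81719 + 1503 = -80216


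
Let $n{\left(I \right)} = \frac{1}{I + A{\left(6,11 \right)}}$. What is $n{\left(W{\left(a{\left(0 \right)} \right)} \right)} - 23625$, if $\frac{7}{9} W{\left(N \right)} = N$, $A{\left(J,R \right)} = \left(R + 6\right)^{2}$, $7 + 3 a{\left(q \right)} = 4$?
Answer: $- \frac{47580743}{2014} \approx -23625.0$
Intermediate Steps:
$a{\left(q \right)} = -1$ ($a{\left(q \right)} = - \frac{7}{3} + \frac{1}{3} \cdot 4 = - \frac{7}{3} + \frac{4}{3} = -1$)
$A{\left(J,R \right)} = \left(6 + R\right)^{2}$
$W{\left(N \right)} = \frac{9 N}{7}$
$n{\left(I \right)} = \frac{1}{289 + I}$ ($n{\left(I \right)} = \frac{1}{I + \left(6 + 11\right)^{2}} = \frac{1}{I + 17^{2}} = \frac{1}{I + 289} = \frac{1}{289 + I}$)
$n{\left(W{\left(a{\left(0 \right)} \right)} \right)} - 23625 = \frac{1}{289 + \frac{9}{7} \left(-1\right)} - 23625 = \frac{1}{289 - \frac{9}{7}} - 23625 = \frac{1}{\frac{2014}{7}} - 23625 = \frac{7}{2014} - 23625 = - \frac{47580743}{2014}$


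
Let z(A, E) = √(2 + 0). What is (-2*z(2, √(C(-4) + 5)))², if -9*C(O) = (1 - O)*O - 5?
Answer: 8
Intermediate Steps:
C(O) = 5/9 - O*(1 - O)/9 (C(O) = -((1 - O)*O - 5)/9 = -(O*(1 - O) - 5)/9 = -(-5 + O*(1 - O))/9 = 5/9 - O*(1 - O)/9)
z(A, E) = √2
(-2*z(2, √(C(-4) + 5)))² = (-2*√2)² = 8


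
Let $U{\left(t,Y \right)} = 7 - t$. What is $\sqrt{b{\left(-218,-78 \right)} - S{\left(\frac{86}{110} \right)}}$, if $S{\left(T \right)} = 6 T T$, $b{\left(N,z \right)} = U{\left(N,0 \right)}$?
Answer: $\frac{\sqrt{669531}}{55} \approx 14.877$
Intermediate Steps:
$b{\left(N,z \right)} = 7 - N$
$S{\left(T \right)} = 6 T^{2}$
$\sqrt{b{\left(-218,-78 \right)} - S{\left(\frac{86}{110} \right)}} = \sqrt{\left(7 - -218\right) - 6 \left(\frac{86}{110}\right)^{2}} = \sqrt{\left(7 + 218\right) - 6 \left(86 \cdot \frac{1}{110}\right)^{2}} = \sqrt{225 - 6 \left(\frac{43}{55}\right)^{2}} = \sqrt{225 - 6 \cdot \frac{1849}{3025}} = \sqrt{225 - \frac{11094}{3025}} = \sqrt{\frac{669531}{3025}} = \frac{\sqrt{669531}}{55}$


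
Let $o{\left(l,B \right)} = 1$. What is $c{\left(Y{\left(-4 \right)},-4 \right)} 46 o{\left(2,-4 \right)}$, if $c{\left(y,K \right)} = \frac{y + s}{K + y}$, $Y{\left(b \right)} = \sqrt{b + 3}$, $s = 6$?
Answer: $- \frac{1058}{17} - \frac{460 i}{17} \approx -62.235 - 27.059 i$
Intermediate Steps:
$Y{\left(b \right)} = \sqrt{3 + b}$
$c{\left(y,K \right)} = \frac{6 + y}{K + y}$ ($c{\left(y,K \right)} = \frac{y + 6}{K + y} = \frac{6 + y}{K + y}$)
$c{\left(Y{\left(-4 \right)},-4 \right)} 46 o{\left(2,-4 \right)} = \frac{6 + \sqrt{3 - 4}}{-4 + \sqrt{3 - 4}} \cdot 46 \cdot 1 = \frac{6 + \sqrt{-1}}{-4 + \sqrt{-1}} \cdot 46 \cdot 1 = \frac{6 + i}{-4 + i} 46 \cdot 1 = \frac{-4 - i}{17} \left(6 + i\right) 46 \cdot 1 = \frac{\left(-4 - i\right) \left(6 + i\right)}{17} \cdot 46 \cdot 1 = \frac{46 \left(-4 - i\right) \left(6 + i\right)}{17} \cdot 1 = \frac{46 \left(-4 - i\right) \left(6 + i\right)}{17}$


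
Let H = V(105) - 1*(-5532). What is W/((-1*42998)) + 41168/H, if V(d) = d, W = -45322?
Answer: 1012810889/121189863 ≈ 8.3572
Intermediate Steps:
H = 5637 (H = 105 - 1*(-5532) = 105 + 5532 = 5637)
W/((-1*42998)) + 41168/H = -45322/((-1*42998)) + 41168/5637 = -45322/(-42998) + 41168*(1/5637) = -45322*(-1/42998) + 41168/5637 = 22661/21499 + 41168/5637 = 1012810889/121189863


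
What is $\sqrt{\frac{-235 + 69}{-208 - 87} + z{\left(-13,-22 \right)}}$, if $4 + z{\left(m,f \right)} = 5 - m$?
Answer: $\frac{2 \sqrt{316830}}{295} \approx 3.8161$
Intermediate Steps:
$z{\left(m,f \right)} = 1 - m$ ($z{\left(m,f \right)} = -4 - \left(-5 + m\right) = 1 - m$)
$\sqrt{\frac{-235 + 69}{-208 - 87} + z{\left(-13,-22 \right)}} = \sqrt{\frac{-235 + 69}{-208 - 87} + \left(1 - -13\right)} = \sqrt{- \frac{166}{-295} + \left(1 + 13\right)} = \sqrt{\left(-166\right) \left(- \frac{1}{295}\right) + 14} = \sqrt{\frac{166}{295} + 14} = \sqrt{\frac{4296}{295}} = \frac{2 \sqrt{316830}}{295}$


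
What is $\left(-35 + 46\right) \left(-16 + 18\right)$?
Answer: $22$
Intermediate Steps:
$\left(-35 + 46\right) \left(-16 + 18\right) = 11 \cdot 2 = 22$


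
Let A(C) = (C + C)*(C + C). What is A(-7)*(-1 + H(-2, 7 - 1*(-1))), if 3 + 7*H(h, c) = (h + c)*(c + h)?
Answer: 728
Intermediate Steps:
A(C) = 4*C² (A(C) = (2*C)*(2*C) = 4*C²)
H(h, c) = -3/7 + (c + h)²/7 (H(h, c) = -3/7 + ((h + c)*(c + h))/7 = -3/7 + ((c + h)*(c + h))/7 = -3/7 + (c + h)²/7)
A(-7)*(-1 + H(-2, 7 - 1*(-1))) = (4*(-7)²)*(-1 + (-3/7 + ((7 - 1*(-1)) - 2)²/7)) = (4*49)*(-1 + (-3/7 + ((7 + 1) - 2)²/7)) = 196*(-1 + (-3/7 + (8 - 2)²/7)) = 196*(-1 + (-3/7 + (⅐)*6²)) = 196*(-1 + (-3/7 + (⅐)*36)) = 196*(-1 + (-3/7 + 36/7)) = 196*(-1 + 33/7) = 196*(26/7) = 728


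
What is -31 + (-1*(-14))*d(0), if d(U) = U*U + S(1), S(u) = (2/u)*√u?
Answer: -3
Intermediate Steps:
S(u) = 2/√u
d(U) = 2 + U² (d(U) = U*U + 2/√1 = U² + 2*1 = U² + 2 = 2 + U²)
-31 + (-1*(-14))*d(0) = -31 + (-1*(-14))*(2 + 0²) = -31 + 14*(2 + 0) = -31 + 14*2 = -31 + 28 = -3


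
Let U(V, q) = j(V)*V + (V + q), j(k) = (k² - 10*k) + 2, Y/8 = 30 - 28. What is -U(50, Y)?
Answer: -100166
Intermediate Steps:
Y = 16 (Y = 8*(30 - 28) = 8*2 = 16)
j(k) = 2 + k² - 10*k
U(V, q) = V + q + V*(2 + V² - 10*V) (U(V, q) = (2 + V² - 10*V)*V + (V + q) = V*(2 + V² - 10*V) + (V + q) = V + q + V*(2 + V² - 10*V))
-U(50, Y) = -(50 + 16 + 50*(2 + 50² - 10*50)) = -(50 + 16 + 50*(2 + 2500 - 500)) = -(50 + 16 + 50*2002) = -(50 + 16 + 100100) = -1*100166 = -100166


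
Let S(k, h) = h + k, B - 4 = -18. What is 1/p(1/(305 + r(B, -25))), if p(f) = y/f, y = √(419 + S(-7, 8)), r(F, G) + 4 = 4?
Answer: √105/64050 ≈ 0.00015998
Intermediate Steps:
B = -14 (B = 4 - 18 = -14)
r(F, G) = 0 (r(F, G) = -4 + 4 = 0)
y = 2*√105 (y = √(419 + (8 - 7)) = √(419 + 1) = √420 = 2*√105 ≈ 20.494)
p(f) = 2*√105/f (p(f) = (2*√105)/f = 2*√105/f)
1/p(1/(305 + r(B, -25))) = 1/(2*√105/(1/(305 + 0))) = 1/(2*√105/(1/305)) = 1/(2*√105*305) = 1/(610*√105) = √105/64050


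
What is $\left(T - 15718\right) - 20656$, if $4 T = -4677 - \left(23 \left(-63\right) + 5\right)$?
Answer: $- \frac{148729}{4} \approx -37182.0$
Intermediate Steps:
$T = - \frac{3233}{4}$ ($T = \frac{-4677 - \left(23 \left(-63\right) + 5\right)}{4} = \frac{-4677 - \left(-1449 + 5\right)}{4} = \frac{-4677 - -1444}{4} = \frac{-4677 + 1444}{4} = \frac{1}{4} \left(-3233\right) = - \frac{3233}{4} \approx -808.25$)
$\left(T - 15718\right) - 20656 = \left(- \frac{3233}{4} - 15718\right) - 20656 = - \frac{66105}{4} - 20656 = - \frac{148729}{4}$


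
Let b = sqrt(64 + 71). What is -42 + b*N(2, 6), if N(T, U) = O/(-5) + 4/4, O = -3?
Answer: -42 + 24*sqrt(15)/5 ≈ -23.410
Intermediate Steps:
N(T, U) = 8/5 (N(T, U) = -3/(-5) + 4/4 = -3*(-1/5) + 4*(1/4) = 3/5 + 1 = 8/5)
b = 3*sqrt(15) (b = sqrt(135) = 3*sqrt(15) ≈ 11.619)
-42 + b*N(2, 6) = -42 + (3*sqrt(15))*(8/5) = -42 + 24*sqrt(15)/5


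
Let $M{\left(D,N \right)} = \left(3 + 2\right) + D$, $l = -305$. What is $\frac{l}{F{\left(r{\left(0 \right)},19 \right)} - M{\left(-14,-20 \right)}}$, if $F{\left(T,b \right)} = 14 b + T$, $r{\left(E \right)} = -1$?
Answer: $- \frac{305}{274} \approx -1.1131$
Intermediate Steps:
$M{\left(D,N \right)} = 5 + D$
$F{\left(T,b \right)} = T + 14 b$
$\frac{l}{F{\left(r{\left(0 \right)},19 \right)} - M{\left(-14,-20 \right)}} = - \frac{305}{\left(-1 + 14 \cdot 19\right) - \left(5 - 14\right)} = - \frac{305}{\left(-1 + 266\right) - -9} = - \frac{305}{265 + 9} = - \frac{305}{274}$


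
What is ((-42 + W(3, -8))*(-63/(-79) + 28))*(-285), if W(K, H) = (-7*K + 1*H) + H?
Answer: 648375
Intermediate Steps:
W(K, H) = -7*K + 2*H (W(K, H) = (-7*K + H) + H = (H - 7*K) + H = -7*K + 2*H)
((-42 + W(3, -8))*(-63/(-79) + 28))*(-285) = ((-42 + (-7*3 + 2*(-8)))*(-63/(-79) + 28))*(-285) = ((-42 + (-21 - 16))*(-63*(-1/79) + 28))*(-285) = ((-42 - 37)*(63/79 + 28))*(-285) = -79*2275/79*(-285) = -2275*(-285) = 648375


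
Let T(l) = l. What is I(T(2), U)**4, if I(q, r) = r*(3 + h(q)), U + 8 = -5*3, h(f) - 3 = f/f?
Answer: 671898241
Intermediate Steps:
h(f) = 4 (h(f) = 3 + f/f = 3 + 1 = 4)
U = -23 (U = -8 - 5*3 = -8 - 15 = -23)
I(q, r) = 7*r (I(q, r) = r*(3 + 4) = r*7 = 7*r)
I(T(2), U)**4 = (7*(-23))**4 = (-161)**4 = 671898241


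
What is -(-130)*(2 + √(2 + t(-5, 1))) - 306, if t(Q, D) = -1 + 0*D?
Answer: 84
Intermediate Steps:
t(Q, D) = -1 (t(Q, D) = -1 + 0 = -1)
-(-130)*(2 + √(2 + t(-5, 1))) - 306 = -(-130)*(2 + √(2 - 1)) - 306 = -(-130)*(2 + √1) - 1*306 = -(-130)*(2 + 1) - 306 = -(-130)*3 - 306 = -26*(-15) - 306 = 390 - 306 = 84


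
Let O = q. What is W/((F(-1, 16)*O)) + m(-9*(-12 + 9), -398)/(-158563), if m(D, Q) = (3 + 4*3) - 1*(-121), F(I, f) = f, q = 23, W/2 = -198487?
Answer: -31472719205/29175592 ≈ -1078.7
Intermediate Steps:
W = -396974 (W = 2*(-198487) = -396974)
O = 23
m(D, Q) = 136 (m(D, Q) = (3 + 12) + 121 = 15 + 121 = 136)
W/((F(-1, 16)*O)) + m(-9*(-12 + 9), -398)/(-158563) = -396974/(16*23) + 136/(-158563) = -396974/368 + 136*(-1/158563) = -396974*1/368 - 136/158563 = -198487/184 - 136/158563 = -31472719205/29175592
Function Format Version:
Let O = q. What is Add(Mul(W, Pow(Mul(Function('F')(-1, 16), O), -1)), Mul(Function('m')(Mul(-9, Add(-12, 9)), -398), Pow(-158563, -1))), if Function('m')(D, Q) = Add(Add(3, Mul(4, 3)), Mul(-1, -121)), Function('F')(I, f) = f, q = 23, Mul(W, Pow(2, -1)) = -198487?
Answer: Rational(-31472719205, 29175592) ≈ -1078.7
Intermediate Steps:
W = -396974 (W = Mul(2, -198487) = -396974)
O = 23
Function('m')(D, Q) = 136 (Function('m')(D, Q) = Add(Add(3, 12), 121) = Add(15, 121) = 136)
Add(Mul(W, Pow(Mul(Function('F')(-1, 16), O), -1)), Mul(Function('m')(Mul(-9, Add(-12, 9)), -398), Pow(-158563, -1))) = Add(Mul(-396974, Pow(Mul(16, 23), -1)), Mul(136, Pow(-158563, -1))) = Add(Mul(-396974, Pow(368, -1)), Mul(136, Rational(-1, 158563))) = Add(Mul(-396974, Rational(1, 368)), Rational(-136, 158563)) = Add(Rational(-198487, 184), Rational(-136, 158563)) = Rational(-31472719205, 29175592)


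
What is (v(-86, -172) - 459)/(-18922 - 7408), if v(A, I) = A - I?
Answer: 373/26330 ≈ 0.014166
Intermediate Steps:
(v(-86, -172) - 459)/(-18922 - 7408) = ((-86 - 1*(-172)) - 459)/(-18922 - 7408) = ((-86 + 172) - 459)/(-26330) = (86 - 459)*(-1/26330) = -373*(-1/26330) = 373/26330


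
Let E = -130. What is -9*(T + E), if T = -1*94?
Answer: 2016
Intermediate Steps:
T = -94
-9*(T + E) = -9*(-94 - 130) = -9*(-224) = 2016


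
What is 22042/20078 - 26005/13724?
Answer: -109811991/137775236 ≈ -0.79704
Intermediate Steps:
22042/20078 - 26005/13724 = 22042*(1/20078) - 26005*1/13724 = 11021/10039 - 26005/13724 = -109811991/137775236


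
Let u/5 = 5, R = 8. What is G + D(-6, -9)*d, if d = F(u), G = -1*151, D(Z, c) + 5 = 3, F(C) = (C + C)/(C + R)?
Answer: -5083/33 ≈ -154.03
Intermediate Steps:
u = 25 (u = 5*5 = 25)
F(C) = 2*C/(8 + C) (F(C) = (C + C)/(C + 8) = (2*C)/(8 + C) = 2*C/(8 + C))
D(Z, c) = -2 (D(Z, c) = -5 + 3 = -2)
G = -151
d = 50/33 (d = 2*25/(8 + 25) = 2*25/33 = 2*25*(1/33) = 50/33 ≈ 1.5152)
G + D(-6, -9)*d = -151 - 2*50/33 = -151 - 100/33 = -5083/33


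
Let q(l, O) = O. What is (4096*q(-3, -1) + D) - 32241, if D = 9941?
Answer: -26396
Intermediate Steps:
(4096*q(-3, -1) + D) - 32241 = (4096*(-1) + 9941) - 32241 = (-4096 + 9941) - 32241 = 5845 - 32241 = -26396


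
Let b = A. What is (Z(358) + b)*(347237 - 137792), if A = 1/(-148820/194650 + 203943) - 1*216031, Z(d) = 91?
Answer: -179541429019788825975/3969735613 ≈ -4.5228e+10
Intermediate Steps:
A = -857585954192538/3969735613 (A = 1/(-148820*1/194650 + 203943) - 216031 = 1/(-14882/19465 + 203943) - 216031 = 1/(3969735613/19465) - 216031 = 19465/3969735613 - 216031 = -857585954192538/3969735613 ≈ -2.1603e+5)
b = -857585954192538/3969735613 ≈ -2.1603e+5
(Z(358) + b)*(347237 - 137792) = (91 - 857585954192538/3969735613)*(347237 - 137792) = -857224708251755/3969735613*209445 = -179541429019788825975/3969735613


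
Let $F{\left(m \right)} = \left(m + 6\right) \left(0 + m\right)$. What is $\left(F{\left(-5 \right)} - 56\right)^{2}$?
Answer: $3721$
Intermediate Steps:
$F{\left(m \right)} = m \left(6 + m\right)$ ($F{\left(m \right)} = \left(6 + m\right) m = m \left(6 + m\right)$)
$\left(F{\left(-5 \right)} - 56\right)^{2} = \left(- 5 \left(6 - 5\right) - 56\right)^{2} = \left(\left(-5\right) 1 - 56\right)^{2} = \left(-5 - 56\right)^{2} = \left(-61\right)^{2} = 3721$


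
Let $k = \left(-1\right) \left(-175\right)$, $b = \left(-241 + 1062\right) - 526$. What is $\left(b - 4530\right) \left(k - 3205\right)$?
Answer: $12832050$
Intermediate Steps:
$b = 295$ ($b = 821 - 526 = 295$)
$k = 175$
$\left(b - 4530\right) \left(k - 3205\right) = \left(295 - 4530\right) \left(175 - 3205\right) = - 4235 \left(175 - 3205\right) = \left(-4235\right) \left(-3030\right) = 12832050$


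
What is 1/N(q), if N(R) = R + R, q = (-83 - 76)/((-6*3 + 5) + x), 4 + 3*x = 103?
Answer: -10/159 ≈ -0.062893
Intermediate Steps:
x = 33 (x = -4/3 + (1/3)*103 = -4/3 + 103/3 = 33)
q = -159/20 (q = (-83 - 76)/((-6*3 + 5) + 33) = -159/((-18 + 5) + 33) = -159/(-13 + 33) = -159/20 ≈ -7.9500)
N(R) = 2*R
1/N(q) = 1/(2*(-159/20)) = 1/(-159/10) = -10/159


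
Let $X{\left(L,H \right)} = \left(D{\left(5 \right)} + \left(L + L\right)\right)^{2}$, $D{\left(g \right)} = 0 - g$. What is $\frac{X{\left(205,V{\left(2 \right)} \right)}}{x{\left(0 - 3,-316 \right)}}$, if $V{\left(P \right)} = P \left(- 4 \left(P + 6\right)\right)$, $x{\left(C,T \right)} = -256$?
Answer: $- \frac{164025}{256} \approx -640.72$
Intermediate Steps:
$D{\left(g \right)} = - g$
$V{\left(P \right)} = P \left(-24 - 4 P\right)$ ($V{\left(P \right)} = P \left(- 4 \left(6 + P\right)\right) = P \left(-24 - 4 P\right)$)
$X{\left(L,H \right)} = \left(-5 + 2 L\right)^{2}$ ($X{\left(L,H \right)} = \left(\left(-1\right) 5 + \left(L + L\right)\right)^{2} = \left(-5 + 2 L\right)^{2}$)
$\frac{X{\left(205,V{\left(2 \right)} \right)}}{x{\left(0 - 3,-316 \right)}} = \frac{\left(-5 + 2 \cdot 205\right)^{2}}{-256} = \left(-5 + 410\right)^{2} \left(- \frac{1}{256}\right) = 405^{2} \left(- \frac{1}{256}\right) = 164025 \left(- \frac{1}{256}\right) = - \frac{164025}{256}$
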